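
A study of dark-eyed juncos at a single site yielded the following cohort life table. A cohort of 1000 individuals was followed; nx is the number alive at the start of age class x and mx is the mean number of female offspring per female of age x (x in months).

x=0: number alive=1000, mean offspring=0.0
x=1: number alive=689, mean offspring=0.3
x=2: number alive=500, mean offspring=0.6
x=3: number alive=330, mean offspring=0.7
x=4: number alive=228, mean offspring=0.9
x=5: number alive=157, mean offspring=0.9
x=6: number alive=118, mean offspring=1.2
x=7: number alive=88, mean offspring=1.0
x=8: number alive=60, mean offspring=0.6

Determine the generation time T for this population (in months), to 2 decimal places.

lx = nx/n0 = nx/1000: 1, 0.689, 0.5, 0.33, 0.228, 0.157, 0.118, 0.088, 0.06
lx·mx: 0, 0.2067, 0.3, 0.231, 0.2052, 0.1413, 0.1416, 0.088, 0.036 → R0 = 1.3498
x·lx·mx: 0, 0.2067, 0.6, 0.693, 0.8208, 0.7065, 0.8496, 0.616, 0.288 → Σ = 4.7806
T = 4.7806 / 1.3498 = 3.54171… → 3.54

3.54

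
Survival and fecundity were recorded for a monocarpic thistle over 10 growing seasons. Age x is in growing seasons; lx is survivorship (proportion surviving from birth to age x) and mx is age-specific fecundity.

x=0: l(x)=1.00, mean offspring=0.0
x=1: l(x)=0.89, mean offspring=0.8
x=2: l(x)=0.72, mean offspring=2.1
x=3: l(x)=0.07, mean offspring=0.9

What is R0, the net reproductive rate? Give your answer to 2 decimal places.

lx·mx by age: 0, 0.712, 1.512, 0.063
R0 = Σ lx·mx = 2.287 → 2.29

2.29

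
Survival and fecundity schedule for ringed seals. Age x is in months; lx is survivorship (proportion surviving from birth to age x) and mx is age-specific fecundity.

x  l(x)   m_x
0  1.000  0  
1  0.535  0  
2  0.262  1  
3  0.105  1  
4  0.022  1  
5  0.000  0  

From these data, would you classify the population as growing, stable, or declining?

declining

R0 = Σ lx·mx = 0 + 0 + 0.262 + 0.105 + 0.022 + 0 = 0.389
R0 < 1, so the population is declining.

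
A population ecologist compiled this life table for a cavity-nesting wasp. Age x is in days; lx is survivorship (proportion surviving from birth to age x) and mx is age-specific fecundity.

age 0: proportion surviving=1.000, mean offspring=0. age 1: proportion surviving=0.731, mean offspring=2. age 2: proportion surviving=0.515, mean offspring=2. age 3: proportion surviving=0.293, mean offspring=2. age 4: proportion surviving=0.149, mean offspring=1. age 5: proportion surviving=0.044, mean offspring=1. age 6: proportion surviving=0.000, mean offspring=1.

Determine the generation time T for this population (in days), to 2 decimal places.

lx·mx: 0, 1.462, 1.03, 0.586, 0.149, 0.044, 0 → R0 = 3.271
x·lx·mx: 0, 1.462, 2.06, 1.758, 0.596, 0.22, 0 → Σ = 6.096
T = 6.096 / 3.271 = 1.86365… → 1.86

1.86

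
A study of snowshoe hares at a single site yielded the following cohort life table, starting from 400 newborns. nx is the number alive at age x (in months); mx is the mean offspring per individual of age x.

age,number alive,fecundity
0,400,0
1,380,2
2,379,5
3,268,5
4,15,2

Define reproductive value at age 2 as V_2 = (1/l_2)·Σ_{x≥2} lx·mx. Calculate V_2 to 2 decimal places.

8.61

lx = nx/n0 = nx/400: 1, 0.95, 0.9475, 0.67, 0.0375
lx·mx for x ≥ 2: 4.7375, 3.35, 0.075 → sum = 8.1625
V_2 = 8.1625 / l_2 = 8.1625 / 0.9475 = 8.614776… → 8.61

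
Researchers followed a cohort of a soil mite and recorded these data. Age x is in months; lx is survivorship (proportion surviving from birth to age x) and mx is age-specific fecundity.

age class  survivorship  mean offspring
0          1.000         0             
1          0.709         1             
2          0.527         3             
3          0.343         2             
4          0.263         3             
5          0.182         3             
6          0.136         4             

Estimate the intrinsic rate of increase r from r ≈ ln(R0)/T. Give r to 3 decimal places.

R0 = Σ lx·mx = 0 + 0.709 + 1.581 + 0.686 + 0.789 + 0.546 + 0.544 = 4.855
Σ x·lx·mx = 15.079; T = 15.079/4.855 = 3.10587…
r ≈ ln(R0)/T = ln(4.855)/3.10587… = 0.50872… → 0.509

0.509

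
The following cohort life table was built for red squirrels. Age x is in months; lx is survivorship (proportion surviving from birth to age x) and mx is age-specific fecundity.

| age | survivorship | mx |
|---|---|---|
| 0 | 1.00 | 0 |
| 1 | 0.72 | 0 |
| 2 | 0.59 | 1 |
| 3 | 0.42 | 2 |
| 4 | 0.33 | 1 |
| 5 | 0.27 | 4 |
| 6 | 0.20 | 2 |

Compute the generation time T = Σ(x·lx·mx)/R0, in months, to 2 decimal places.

lx·mx: 0, 0, 0.59, 0.84, 0.33, 1.08, 0.4 → R0 = 3.24
x·lx·mx: 0, 0, 1.18, 2.52, 1.32, 5.4, 2.4 → Σ = 12.82
T = 12.82 / 3.24 = 3.95679… → 3.96

3.96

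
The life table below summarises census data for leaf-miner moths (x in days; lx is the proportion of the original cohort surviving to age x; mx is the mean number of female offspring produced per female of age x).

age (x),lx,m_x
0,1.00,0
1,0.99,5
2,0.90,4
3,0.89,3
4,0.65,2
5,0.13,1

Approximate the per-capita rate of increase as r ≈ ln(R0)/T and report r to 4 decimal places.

R0 = Σ lx·mx = 0 + 4.95 + 3.6 + 2.67 + 1.3 + 0.13 = 12.65
Σ x·lx·mx = 26.01; T = 26.01/12.65 = 2.05613…
r ≈ ln(R0)/T = ln(12.65)/2.05613… = 1.234193… → 1.2342

1.2342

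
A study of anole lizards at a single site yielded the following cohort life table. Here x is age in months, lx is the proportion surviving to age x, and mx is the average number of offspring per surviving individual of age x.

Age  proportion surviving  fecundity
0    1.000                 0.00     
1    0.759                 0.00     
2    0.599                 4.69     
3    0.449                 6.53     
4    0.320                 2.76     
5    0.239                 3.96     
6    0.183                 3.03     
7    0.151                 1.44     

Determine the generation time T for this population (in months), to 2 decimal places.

lx·mx: 0, 0, 2.80931, 2.93197, 0.8832, 0.94644, 0.55449, 0.21744 → R0 = 8.34285
x·lx·mx: 0, 0, 5.61862, 8.79591, 3.5328, 4.7322, 3.32694, 1.52208 → Σ = 27.52855
T = 27.52855 / 8.34285 = 3.299658… → 3.30

3.30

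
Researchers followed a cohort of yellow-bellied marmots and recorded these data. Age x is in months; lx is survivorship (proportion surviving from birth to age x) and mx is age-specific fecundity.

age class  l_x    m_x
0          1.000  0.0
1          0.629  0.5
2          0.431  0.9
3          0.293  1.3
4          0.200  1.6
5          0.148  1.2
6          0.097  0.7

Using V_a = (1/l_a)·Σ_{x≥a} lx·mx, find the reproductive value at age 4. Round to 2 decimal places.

lx·mx for x ≥ 4: 0.32, 0.1776, 0.0679 → sum = 0.5655
V_4 = 0.5655 / l_4 = 0.5655 / 0.2 = 2.8275 → 2.83

2.83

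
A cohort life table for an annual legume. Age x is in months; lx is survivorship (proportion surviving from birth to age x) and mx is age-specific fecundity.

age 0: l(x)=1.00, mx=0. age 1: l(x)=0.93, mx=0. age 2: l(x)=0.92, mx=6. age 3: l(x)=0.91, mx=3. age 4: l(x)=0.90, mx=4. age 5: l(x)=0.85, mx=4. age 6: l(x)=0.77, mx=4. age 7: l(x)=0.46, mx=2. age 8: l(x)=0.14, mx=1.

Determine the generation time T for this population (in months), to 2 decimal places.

lx·mx: 0, 0, 5.52, 2.73, 3.6, 3.4, 3.08, 0.92, 0.14 → R0 = 19.39
x·lx·mx: 0, 0, 11.04, 8.19, 14.4, 17, 18.48, 6.44, 1.12 → Σ = 76.67
T = 76.67 / 19.39 = 3.9541… → 3.95

3.95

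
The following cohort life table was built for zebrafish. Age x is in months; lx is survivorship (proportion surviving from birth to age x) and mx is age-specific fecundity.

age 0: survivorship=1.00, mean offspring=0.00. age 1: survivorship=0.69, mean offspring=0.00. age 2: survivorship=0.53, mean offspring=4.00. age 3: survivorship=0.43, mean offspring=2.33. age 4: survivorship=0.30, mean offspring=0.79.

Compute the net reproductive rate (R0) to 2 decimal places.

3.36

lx·mx by age: 0, 0, 2.12, 1.0019, 0.237
R0 = Σ lx·mx = 3.3589 → 3.36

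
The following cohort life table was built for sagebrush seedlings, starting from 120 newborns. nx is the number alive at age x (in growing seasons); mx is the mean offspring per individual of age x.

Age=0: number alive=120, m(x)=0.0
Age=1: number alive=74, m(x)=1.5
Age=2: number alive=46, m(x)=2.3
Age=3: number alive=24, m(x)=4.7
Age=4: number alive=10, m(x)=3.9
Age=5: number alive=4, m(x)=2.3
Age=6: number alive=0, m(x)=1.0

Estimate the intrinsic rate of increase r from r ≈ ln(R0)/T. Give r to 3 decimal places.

0.502

lx = nx/n0 = nx/120: 1, 0.61667…, 0.38333…, 0.2, 0.08333…, 0.03333…, 0
R0 = Σ lx·mx = 0 + 0.925… + 0.88167… + 0.94 + 0.325… + 0.07667… + 0 = 3.148333…
Σ x·lx·mx = 7.191667…; T = 7.191667…/3.148333… = 2.28428…
r ≈ ln(R0)/T = ln(3.148333…)/2.28428… = 0.50207… → 0.502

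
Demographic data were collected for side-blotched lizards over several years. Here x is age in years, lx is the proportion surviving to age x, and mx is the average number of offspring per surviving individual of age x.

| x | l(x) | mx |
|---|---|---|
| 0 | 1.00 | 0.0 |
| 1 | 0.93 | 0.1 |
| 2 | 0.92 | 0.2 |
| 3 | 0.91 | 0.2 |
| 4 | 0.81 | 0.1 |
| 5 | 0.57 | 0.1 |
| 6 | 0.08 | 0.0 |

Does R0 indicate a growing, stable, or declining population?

R0 = Σ lx·mx = 0 + 0.093 + 0.184 + 0.182 + 0.081 + 0.057 + 0 = 0.597
R0 < 1, so the population is declining.

declining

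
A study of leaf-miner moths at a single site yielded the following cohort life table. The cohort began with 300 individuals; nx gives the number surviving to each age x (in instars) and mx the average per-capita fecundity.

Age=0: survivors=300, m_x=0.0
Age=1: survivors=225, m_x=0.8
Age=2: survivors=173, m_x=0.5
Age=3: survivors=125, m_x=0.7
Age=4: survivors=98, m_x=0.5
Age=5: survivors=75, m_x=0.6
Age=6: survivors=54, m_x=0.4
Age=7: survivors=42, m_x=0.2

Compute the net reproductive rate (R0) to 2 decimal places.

1.59

lx = nx/n0 = nx/300: 1, 0.75, 0.57667…, 0.41667…, 0.32667…, 0.25, 0.18, 0.14
lx·mx by age: 0, 0.6, 0.288333…, 0.291667…, 0.163333…, 0.15, 0.072, 0.028
R0 = Σ lx·mx = 1.593333… → 1.59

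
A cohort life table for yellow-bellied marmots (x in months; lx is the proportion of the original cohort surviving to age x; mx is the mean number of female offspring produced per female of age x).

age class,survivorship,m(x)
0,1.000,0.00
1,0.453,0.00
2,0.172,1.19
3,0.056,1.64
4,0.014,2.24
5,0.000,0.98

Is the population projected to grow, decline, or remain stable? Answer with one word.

declining

R0 = Σ lx·mx = 0 + 0 + 0.20468 + 0.09184 + 0.03136 + 0 = 0.32788
R0 < 1, so the population is declining.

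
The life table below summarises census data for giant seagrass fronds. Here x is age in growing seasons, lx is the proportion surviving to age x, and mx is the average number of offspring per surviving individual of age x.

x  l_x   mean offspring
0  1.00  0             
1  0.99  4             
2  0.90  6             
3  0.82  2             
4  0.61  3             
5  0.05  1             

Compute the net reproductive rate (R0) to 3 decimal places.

12.880

lx·mx by age: 0, 3.96, 5.4, 1.64, 1.83, 0.05
R0 = Σ lx·mx = 12.88 → 12.880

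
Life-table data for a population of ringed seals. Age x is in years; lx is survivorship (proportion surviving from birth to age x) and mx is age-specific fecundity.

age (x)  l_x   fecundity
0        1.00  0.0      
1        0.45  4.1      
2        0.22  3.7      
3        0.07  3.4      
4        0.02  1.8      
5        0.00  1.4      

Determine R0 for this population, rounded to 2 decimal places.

lx·mx by age: 0, 1.845, 0.814, 0.238, 0.036, 0
R0 = Σ lx·mx = 2.933 → 2.93

2.93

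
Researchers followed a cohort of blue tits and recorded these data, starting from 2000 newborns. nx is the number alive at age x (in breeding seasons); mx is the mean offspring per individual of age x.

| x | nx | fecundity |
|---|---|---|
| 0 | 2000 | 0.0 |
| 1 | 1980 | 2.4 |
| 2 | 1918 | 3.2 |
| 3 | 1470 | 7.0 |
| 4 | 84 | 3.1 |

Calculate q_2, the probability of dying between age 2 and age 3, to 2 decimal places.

0.23

lx = nx/n0 = nx/2000: 1, 0.99, 0.959, 0.735, 0.042
q_2 = (l_2 − l_3) / l_2 = (0.959 − 0.735) / 0.959
     = 0.224 / 0.959 = 0.233577… → 0.23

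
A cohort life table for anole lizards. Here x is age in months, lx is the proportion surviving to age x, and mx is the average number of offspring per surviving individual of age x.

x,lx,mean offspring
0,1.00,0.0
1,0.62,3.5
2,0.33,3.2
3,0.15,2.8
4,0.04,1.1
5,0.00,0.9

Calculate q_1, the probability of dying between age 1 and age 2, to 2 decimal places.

q_1 = (l_1 − l_2) / l_1 = (0.62 − 0.33) / 0.62
     = 0.29 / 0.62 = 0.467742… → 0.47

0.47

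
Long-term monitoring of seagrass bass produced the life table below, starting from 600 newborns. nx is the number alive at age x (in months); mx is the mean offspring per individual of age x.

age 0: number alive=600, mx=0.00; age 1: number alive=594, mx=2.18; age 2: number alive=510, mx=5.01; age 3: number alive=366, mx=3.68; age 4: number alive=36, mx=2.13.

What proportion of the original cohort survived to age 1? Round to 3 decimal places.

0.990

l_1 = n_1/n_0 = 594/600 = 0.99 → 0.990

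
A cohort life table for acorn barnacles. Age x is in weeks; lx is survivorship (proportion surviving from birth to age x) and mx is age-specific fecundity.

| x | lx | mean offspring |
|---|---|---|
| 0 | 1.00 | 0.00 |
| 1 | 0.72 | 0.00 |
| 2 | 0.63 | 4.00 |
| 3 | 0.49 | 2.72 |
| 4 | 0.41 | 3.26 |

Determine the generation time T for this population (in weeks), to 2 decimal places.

2.77

lx·mx: 0, 0, 2.52, 1.3328, 1.3366 → R0 = 5.1894
x·lx·mx: 0, 0, 5.04, 3.9984, 5.3464 → Σ = 14.3848
T = 14.3848 / 5.1894 = 2.771958… → 2.77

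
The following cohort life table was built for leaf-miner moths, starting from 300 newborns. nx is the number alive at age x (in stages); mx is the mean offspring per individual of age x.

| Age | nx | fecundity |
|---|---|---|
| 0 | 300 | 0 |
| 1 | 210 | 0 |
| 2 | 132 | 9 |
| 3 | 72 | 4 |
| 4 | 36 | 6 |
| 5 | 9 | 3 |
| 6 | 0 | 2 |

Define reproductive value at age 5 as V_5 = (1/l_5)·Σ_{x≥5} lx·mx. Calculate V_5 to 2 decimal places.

3.00

lx = nx/n0 = nx/300: 1, 0.7, 0.44, 0.24, 0.12, 0.03, 0
lx·mx for x ≥ 5: 0.09, 0 → sum = 0.09
V_5 = 0.09 / l_5 = 0.09 / 0.03 = 3 → 3.00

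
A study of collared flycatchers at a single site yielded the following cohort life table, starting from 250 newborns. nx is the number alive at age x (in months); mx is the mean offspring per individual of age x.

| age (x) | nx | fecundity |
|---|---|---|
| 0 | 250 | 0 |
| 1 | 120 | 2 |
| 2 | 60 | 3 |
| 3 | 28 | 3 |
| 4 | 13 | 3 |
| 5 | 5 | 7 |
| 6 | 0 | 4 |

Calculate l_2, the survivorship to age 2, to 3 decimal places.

l_2 = n_2/n_0 = 60/250 = 0.24 → 0.240

0.240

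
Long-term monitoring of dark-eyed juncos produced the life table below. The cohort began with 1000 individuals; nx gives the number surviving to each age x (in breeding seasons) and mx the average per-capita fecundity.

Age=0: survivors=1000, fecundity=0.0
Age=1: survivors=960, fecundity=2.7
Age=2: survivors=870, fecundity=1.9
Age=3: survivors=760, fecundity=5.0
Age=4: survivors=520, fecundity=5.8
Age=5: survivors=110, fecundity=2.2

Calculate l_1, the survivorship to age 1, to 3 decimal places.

l_1 = n_1/n_0 = 960/1000 = 0.96 → 0.960

0.960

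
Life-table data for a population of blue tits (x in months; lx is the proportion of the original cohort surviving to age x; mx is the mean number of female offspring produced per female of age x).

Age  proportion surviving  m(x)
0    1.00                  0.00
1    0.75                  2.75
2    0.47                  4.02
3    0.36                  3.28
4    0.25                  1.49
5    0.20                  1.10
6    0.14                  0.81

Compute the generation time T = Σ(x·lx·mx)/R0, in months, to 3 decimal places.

2.167

lx·mx: 0, 2.0625, 1.8894, 1.1808, 0.3725, 0.22, 0.1134 → R0 = 5.8386
x·lx·mx: 0, 2.0625, 3.7788, 3.5424, 1.49, 1.1, 0.6804 → Σ = 12.6541
T = 12.6541 / 5.8386 = 2.167318… → 2.167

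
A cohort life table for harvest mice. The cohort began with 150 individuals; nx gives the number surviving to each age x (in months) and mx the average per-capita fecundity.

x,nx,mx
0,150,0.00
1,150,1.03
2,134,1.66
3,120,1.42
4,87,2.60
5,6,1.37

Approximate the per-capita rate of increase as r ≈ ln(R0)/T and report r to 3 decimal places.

lx = nx/n0 = nx/150: 1, 1, 0.89333…, 0.8, 0.58, 0.04
R0 = Σ lx·mx = 0 + 1.03 + 1.48293… + 1.136 + 1.508 + 0.0548 = 5.211733…
Σ x·lx·mx = 13.709867…; T = 13.709867…/5.211733… = 2.63058…
r ≈ ln(R0)/T = ln(5.211733…)/2.63058… = 0.62759… → 0.628

0.628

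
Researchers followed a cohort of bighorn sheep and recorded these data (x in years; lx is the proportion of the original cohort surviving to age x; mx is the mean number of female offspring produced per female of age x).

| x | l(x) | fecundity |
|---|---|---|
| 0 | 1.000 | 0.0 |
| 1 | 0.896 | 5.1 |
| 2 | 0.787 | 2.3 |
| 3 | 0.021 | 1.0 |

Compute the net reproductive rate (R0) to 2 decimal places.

6.40

lx·mx by age: 0, 4.5696, 1.8101, 0.021
R0 = Σ lx·mx = 6.4007 → 6.40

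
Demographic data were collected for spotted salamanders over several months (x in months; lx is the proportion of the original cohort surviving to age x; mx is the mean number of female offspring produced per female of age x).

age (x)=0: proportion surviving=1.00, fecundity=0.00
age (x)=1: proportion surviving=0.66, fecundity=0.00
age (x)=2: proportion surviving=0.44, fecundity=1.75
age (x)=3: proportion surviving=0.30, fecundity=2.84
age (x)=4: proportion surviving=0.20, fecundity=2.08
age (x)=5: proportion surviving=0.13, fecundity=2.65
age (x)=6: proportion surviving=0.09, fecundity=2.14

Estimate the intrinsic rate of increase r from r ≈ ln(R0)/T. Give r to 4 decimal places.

0.2820

R0 = Σ lx·mx = 0 + 0 + 0.77 + 0.852 + 0.416 + 0.3445 + 0.1926 = 2.5751
Σ x·lx·mx = 8.6381; T = 8.6381/2.5751 = 3.35447…
r ≈ ln(R0)/T = ln(2.5751)/3.35447… = 0.281978… → 0.2820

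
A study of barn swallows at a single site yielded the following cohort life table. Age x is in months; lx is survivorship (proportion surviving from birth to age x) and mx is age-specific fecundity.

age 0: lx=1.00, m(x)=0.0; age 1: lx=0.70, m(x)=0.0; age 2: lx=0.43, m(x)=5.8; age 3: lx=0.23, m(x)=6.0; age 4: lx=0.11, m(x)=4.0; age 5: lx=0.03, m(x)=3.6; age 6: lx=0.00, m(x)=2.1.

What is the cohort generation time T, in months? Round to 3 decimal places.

2.584

lx·mx: 0, 0, 2.494, 1.38, 0.44, 0.108, 0 → R0 = 4.422
x·lx·mx: 0, 0, 4.988, 4.14, 1.76, 0.54, 0 → Σ = 11.428
T = 11.428 / 4.422 = 2.584351… → 2.584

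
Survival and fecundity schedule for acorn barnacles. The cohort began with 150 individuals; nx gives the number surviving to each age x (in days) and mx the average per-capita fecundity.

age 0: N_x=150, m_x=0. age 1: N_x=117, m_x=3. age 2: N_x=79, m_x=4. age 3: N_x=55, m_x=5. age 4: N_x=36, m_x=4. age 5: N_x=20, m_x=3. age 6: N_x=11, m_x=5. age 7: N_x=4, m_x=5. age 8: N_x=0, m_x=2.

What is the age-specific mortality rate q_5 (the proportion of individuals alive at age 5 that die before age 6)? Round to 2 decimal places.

lx = nx/n0 = nx/150: 1, 0.78, 0.52667…, 0.36667…, 0.24, 0.13333…, 0.07333…, 0.02667…, 0
q_5 = (l_5 − l_6) / l_5 = (0.133333… − 0.073333…) / 0.133333…
     = 0.06… / 0.133333… = 0.45… → 0.45

0.45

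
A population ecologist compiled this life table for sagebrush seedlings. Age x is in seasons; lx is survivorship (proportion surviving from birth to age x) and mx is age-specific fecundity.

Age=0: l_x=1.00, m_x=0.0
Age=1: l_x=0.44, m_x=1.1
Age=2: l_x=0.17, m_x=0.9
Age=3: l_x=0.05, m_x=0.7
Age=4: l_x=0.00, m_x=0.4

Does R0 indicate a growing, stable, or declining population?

R0 = Σ lx·mx = 0 + 0.484 + 0.153 + 0.035 + 0 = 0.672
R0 < 1, so the population is declining.

declining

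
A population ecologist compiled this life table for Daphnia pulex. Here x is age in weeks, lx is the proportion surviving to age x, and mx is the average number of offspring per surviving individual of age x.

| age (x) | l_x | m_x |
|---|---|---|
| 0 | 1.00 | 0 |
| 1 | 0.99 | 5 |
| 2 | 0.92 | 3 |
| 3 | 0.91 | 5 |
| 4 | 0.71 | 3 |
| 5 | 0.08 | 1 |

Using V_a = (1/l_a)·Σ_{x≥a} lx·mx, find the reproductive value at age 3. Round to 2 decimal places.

lx·mx for x ≥ 3: 4.55, 2.13, 0.08 → sum = 6.76
V_3 = 6.76 / l_3 = 6.76 / 0.91 = 7.428571… → 7.43

7.43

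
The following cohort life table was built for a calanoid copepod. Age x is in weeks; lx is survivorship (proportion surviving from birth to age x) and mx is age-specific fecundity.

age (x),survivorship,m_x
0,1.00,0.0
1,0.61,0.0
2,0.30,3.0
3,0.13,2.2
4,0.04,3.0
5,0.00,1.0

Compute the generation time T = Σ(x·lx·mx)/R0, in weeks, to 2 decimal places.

lx·mx: 0, 0, 0.9, 0.286, 0.12, 0 → R0 = 1.306
x·lx·mx: 0, 0, 1.8, 0.858, 0.48, 0 → Σ = 3.138
T = 3.138 / 1.306 = 2.402757… → 2.40

2.40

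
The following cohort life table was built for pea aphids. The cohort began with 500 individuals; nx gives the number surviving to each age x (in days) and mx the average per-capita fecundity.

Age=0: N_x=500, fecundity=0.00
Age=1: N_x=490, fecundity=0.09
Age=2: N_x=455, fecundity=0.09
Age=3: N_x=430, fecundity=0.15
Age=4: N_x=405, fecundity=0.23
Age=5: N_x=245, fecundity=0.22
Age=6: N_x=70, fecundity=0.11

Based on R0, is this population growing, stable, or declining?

declining

lx = nx/n0 = nx/500: 1, 0.98, 0.91, 0.86, 0.81, 0.49, 0.14
R0 = Σ lx·mx = 0 + 0.0882 + 0.0819 + 0.129 + 0.1863 + 0.1078 + 0.0154 = 0.6086
R0 < 1, so the population is declining.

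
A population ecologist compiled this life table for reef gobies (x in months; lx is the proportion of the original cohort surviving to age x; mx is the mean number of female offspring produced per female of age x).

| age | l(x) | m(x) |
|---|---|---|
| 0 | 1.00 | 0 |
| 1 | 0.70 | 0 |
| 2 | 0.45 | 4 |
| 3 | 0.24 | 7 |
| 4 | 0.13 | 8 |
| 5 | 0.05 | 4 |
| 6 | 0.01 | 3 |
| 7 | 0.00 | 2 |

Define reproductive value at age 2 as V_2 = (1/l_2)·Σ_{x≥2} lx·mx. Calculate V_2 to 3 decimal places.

10.556

lx·mx for x ≥ 2: 1.8, 1.68, 1.04, 0.2, 0.03, 0 → sum = 4.75
V_2 = 4.75 / l_2 = 4.75 / 0.45 = 10.555556… → 10.556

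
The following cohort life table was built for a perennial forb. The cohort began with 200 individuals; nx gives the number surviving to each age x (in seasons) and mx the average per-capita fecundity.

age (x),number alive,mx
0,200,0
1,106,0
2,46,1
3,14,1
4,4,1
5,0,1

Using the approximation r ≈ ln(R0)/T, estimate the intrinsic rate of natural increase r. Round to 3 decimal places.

-0.486

lx = nx/n0 = nx/200: 1, 0.53, 0.23, 0.07, 0.02, 0
R0 = Σ lx·mx = 0 + 0 + 0.23 + 0.07 + 0.02 + 0 = 0.32
Σ x·lx·mx = 0.75; T = 0.75/0.32 = 2.34375
r ≈ ln(R0)/T = ln(0.32)/2.34375 = -0.48616… → -0.486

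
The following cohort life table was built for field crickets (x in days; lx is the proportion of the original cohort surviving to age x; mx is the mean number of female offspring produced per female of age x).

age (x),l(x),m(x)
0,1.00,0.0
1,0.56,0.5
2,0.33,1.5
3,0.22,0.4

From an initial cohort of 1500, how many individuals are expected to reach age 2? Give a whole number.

495

Expected survivors = N0 · l_2 = 1500 × 0.33 = 495 → 495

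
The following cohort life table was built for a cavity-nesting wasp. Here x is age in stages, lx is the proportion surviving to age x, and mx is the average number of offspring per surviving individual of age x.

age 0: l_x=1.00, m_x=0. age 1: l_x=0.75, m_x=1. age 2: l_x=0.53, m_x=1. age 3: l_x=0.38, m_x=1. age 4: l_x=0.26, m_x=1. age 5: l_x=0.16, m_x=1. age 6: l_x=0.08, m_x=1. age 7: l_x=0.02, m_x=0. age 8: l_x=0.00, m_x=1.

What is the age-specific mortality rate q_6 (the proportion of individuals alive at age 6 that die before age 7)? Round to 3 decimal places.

0.750

q_6 = (l_6 − l_7) / l_6 = (0.08 − 0.02) / 0.08
     = 0.06 / 0.08 = 0.75 → 0.750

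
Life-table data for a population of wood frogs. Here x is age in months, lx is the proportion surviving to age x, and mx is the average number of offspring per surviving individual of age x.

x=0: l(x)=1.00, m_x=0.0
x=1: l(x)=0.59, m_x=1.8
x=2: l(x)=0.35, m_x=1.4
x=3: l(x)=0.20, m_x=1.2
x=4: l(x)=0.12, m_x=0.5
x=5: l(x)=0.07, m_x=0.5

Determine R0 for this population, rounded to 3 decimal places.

1.887

lx·mx by age: 0, 1.062, 0.49, 0.24, 0.06, 0.035
R0 = Σ lx·mx = 1.887 → 1.887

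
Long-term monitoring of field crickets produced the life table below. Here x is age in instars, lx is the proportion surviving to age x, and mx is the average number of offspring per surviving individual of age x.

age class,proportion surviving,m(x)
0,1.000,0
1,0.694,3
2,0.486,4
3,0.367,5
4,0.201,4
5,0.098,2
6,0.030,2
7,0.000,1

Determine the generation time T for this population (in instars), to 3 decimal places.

2.316

lx·mx: 0, 2.082, 1.944, 1.835, 0.804, 0.196, 0.06, 0 → R0 = 6.921
x·lx·mx: 0, 2.082, 3.888, 5.505, 3.216, 0.98, 0.36, 0 → Σ = 16.031
T = 16.031 / 6.921 = 2.316284… → 2.316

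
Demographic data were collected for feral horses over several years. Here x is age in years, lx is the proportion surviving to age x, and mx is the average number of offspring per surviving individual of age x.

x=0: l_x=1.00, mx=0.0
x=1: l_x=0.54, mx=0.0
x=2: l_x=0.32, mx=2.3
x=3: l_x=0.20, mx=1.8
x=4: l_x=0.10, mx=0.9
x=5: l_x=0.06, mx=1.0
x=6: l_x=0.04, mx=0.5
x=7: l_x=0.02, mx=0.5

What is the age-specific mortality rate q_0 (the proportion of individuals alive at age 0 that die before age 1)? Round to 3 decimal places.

0.460

q_0 = (l_0 − l_1) / l_0 = (1 − 0.54) / 1
     = 0.46 / 1 = 0.46 → 0.460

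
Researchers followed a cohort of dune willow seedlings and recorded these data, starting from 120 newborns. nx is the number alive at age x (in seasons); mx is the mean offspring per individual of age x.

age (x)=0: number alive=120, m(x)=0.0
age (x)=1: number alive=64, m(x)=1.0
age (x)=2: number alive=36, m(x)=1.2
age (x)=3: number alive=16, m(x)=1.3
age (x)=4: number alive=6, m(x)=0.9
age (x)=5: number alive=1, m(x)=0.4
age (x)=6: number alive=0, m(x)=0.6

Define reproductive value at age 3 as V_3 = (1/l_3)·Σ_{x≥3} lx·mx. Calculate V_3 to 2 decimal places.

1.66

lx = nx/n0 = nx/120: 1, 0.53333…, 0.3, 0.13333…, 0.05, 0.00833…, 0
lx·mx for x ≥ 3: 0.173333…, 0.045, 0.003333…, 0 → sum = 0.221667…
V_3 = 0.221667… / l_3 = 0.221667… / 0.133333… = 1.6625… → 1.66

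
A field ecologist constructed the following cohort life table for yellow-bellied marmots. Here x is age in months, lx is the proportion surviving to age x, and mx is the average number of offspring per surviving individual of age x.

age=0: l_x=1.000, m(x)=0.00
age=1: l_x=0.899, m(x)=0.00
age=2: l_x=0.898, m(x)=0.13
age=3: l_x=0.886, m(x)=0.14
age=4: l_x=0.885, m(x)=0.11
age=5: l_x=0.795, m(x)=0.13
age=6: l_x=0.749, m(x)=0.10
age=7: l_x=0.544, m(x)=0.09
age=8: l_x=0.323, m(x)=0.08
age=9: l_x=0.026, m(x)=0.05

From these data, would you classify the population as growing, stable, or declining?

declining

R0 = Σ lx·mx = 0 + 0 + 0.11674 + 0.12404 + 0.09735 + 0.10335 + 0.0749 + 0.04896 + 0.02584 + 0.0013 = 0.59248
R0 < 1, so the population is declining.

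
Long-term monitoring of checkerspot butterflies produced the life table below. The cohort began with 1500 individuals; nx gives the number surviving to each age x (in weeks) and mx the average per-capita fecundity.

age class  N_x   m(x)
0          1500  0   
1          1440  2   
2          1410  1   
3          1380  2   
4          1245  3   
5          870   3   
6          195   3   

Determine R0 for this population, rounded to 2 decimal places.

9.32

lx = nx/n0 = nx/1500: 1, 0.96, 0.94, 0.92, 0.83, 0.58, 0.13
lx·mx by age: 0, 1.92, 0.94, 1.84, 2.49, 1.74, 0.39
R0 = Σ lx·mx = 9.32 → 9.32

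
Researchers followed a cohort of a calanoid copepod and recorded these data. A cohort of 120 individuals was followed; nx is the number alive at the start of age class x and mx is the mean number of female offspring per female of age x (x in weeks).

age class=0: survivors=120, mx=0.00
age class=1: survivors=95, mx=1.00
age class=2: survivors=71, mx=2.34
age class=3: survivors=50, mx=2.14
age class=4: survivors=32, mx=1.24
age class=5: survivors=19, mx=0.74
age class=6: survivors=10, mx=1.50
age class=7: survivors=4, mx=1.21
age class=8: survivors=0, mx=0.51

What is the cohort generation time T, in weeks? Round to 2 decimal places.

2.49

lx = nx/n0 = nx/120: 1, 0.79167…, 0.59167…, 0.41667…, 0.26667…, 0.15833…, 0.08333…, 0.03333…, 0
lx·mx: 0, 0.791667…, 1.3845…, 0.891667…, 0.330667…, 0.117167…, 0.125…, 0.040333…, 0 → R0 = 3.681…
x·lx·mx: 0, 0.791667…, 2.769…, 2.675…, 1.322667…, 0.585833…, 0.75…, 0.282333…, 0 → Σ = 9.1765…
T = 9.1765… / 3.681… = 2.492937… → 2.49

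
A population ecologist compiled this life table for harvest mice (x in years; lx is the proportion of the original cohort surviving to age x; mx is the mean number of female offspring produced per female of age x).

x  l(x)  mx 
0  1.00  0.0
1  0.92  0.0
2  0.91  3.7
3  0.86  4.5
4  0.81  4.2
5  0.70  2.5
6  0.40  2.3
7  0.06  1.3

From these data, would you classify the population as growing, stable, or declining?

growing

R0 = Σ lx·mx = 0 + 0 + 3.367 + 3.87 + 3.402 + 1.75 + 0.92 + 0.078 = 13.387
R0 > 1, so the population is growing.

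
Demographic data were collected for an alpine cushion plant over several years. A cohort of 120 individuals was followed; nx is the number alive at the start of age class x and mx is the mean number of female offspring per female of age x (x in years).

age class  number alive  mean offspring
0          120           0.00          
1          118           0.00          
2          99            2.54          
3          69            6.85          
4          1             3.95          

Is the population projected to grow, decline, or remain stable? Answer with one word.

growing

lx = nx/n0 = nx/120: 1, 0.98333…, 0.825, 0.575, 0.00833…
R0 = Σ lx·mx = 0 + 0 + 2.0955 + 3.93875 + 0.032917… = 6.067167…
R0 > 1, so the population is growing.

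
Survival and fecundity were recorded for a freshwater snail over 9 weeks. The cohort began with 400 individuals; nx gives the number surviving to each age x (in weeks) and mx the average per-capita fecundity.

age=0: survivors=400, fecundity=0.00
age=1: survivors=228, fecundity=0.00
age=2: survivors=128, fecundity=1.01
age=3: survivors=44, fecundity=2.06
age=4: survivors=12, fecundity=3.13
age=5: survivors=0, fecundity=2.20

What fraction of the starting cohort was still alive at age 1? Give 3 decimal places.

l_1 = n_1/n_0 = 228/400 = 0.57 → 0.570

0.570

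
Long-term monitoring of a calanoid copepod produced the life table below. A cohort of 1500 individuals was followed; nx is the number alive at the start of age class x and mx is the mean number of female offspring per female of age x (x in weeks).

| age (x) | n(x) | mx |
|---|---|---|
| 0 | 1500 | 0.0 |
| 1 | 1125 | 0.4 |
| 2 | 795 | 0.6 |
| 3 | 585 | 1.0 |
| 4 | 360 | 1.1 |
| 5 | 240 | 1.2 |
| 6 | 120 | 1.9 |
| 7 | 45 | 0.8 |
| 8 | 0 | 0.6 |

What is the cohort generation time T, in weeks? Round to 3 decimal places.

lx = nx/n0 = nx/1500: 1, 0.75, 0.53, 0.39, 0.24, 0.16, 0.08, 0.03, 0
lx·mx: 0, 0.3, 0.318, 0.39, 0.264, 0.192, 0.152, 0.024, 0 → R0 = 1.64
x·lx·mx: 0, 0.3, 0.636, 1.17, 1.056, 0.96, 0.912, 0.168, 0 → Σ = 5.202
T = 5.202 / 1.64 = 3.171951… → 3.172

3.172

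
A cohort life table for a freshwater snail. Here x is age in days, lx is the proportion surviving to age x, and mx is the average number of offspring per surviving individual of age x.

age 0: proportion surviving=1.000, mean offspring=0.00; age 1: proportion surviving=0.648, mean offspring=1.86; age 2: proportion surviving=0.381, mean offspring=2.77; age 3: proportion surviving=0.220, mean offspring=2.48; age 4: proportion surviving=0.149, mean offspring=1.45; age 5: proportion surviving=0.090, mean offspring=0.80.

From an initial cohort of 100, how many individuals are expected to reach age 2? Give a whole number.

Expected survivors = N0 · l_2 = 100 × 0.381 = 38.1 → 38

38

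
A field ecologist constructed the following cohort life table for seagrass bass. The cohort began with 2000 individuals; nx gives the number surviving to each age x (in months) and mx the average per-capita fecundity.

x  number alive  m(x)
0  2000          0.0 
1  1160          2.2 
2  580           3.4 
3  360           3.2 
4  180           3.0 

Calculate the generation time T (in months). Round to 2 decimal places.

1.95

lx = nx/n0 = nx/2000: 1, 0.58, 0.29, 0.18, 0.09
lx·mx: 0, 1.276, 0.986, 0.576, 0.27 → R0 = 3.108
x·lx·mx: 0, 1.276, 1.972, 1.728, 1.08 → Σ = 6.056
T = 6.056 / 3.108 = 1.94852… → 1.95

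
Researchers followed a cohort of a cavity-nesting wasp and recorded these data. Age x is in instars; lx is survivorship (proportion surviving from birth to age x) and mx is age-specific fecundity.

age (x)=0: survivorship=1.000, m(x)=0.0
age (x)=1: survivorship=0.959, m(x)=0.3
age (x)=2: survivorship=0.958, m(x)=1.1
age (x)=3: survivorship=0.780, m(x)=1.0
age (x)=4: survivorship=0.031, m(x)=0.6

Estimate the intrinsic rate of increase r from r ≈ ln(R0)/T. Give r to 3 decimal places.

0.339

R0 = Σ lx·mx = 0 + 0.2877 + 1.0538 + 0.78 + 0.0186 = 2.1401
Σ x·lx·mx = 4.8097; T = 4.8097/2.1401 = 2.24742…
r ≈ ln(R0)/T = ln(2.1401)/2.24742… = 0.33855… → 0.339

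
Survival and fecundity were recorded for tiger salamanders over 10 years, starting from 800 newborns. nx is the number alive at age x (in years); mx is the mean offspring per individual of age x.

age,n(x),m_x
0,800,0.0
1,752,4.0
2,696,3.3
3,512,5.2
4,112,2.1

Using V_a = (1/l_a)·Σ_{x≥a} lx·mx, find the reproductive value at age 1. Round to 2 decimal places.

10.91

lx = nx/n0 = nx/800: 1, 0.94, 0.87, 0.64, 0.14
lx·mx for x ≥ 1: 3.76, 2.871, 3.328, 0.294 → sum = 10.253
V_1 = 10.253 / l_1 = 10.253 / 0.94 = 10.907447… → 10.91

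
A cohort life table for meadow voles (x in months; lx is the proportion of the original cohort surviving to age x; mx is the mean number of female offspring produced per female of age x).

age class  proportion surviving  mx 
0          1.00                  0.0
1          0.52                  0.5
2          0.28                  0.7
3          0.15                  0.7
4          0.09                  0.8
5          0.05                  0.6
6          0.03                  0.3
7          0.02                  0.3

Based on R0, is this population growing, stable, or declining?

R0 = Σ lx·mx = 0 + 0.26 + 0.196 + 0.105 + 0.072 + 0.03 + 0.009 + 0.006 = 0.678
R0 < 1, so the population is declining.

declining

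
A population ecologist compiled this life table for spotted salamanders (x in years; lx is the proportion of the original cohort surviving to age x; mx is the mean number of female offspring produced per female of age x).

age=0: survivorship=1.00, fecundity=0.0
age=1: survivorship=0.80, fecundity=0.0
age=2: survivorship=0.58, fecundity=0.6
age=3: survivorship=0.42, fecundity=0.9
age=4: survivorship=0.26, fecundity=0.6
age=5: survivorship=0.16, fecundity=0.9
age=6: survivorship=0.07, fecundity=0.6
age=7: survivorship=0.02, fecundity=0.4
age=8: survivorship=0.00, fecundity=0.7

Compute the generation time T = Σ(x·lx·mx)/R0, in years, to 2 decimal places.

lx·mx: 0, 0, 0.348, 0.378, 0.156, 0.144, 0.042, 0.008, 0 → R0 = 1.076
x·lx·mx: 0, 0, 0.696, 1.134, 0.624, 0.72, 0.252, 0.056, 0 → Σ = 3.482
T = 3.482 / 1.076 = 3.236059… → 3.24

3.24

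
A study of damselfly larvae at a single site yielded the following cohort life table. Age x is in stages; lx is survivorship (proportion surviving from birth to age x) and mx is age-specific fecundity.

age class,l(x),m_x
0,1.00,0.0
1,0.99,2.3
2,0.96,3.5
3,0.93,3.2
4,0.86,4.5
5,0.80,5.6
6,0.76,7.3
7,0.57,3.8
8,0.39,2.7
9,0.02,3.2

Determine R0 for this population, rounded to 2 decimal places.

25.79

lx·mx by age: 0, 2.277, 3.36, 2.976, 3.87, 4.48, 5.548, 2.166, 1.053, 0.064
R0 = Σ lx·mx = 25.794 → 25.79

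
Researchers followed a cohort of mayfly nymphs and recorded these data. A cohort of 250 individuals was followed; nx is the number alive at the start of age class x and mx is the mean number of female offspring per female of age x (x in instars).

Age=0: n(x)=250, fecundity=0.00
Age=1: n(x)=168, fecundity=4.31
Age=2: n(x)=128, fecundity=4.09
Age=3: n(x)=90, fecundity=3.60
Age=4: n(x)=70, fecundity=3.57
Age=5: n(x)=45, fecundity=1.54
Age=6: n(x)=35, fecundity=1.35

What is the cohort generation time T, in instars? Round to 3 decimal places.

lx = nx/n0 = nx/250: 1, 0.672, 0.512, 0.36, 0.28, 0.18, 0.14
lx·mx: 0, 2.89632, 2.09408, 1.296, 0.9996, 0.2772, 0.189 → R0 = 7.7522
x·lx·mx: 0, 2.89632, 4.18816, 3.888, 3.9984, 1.386, 1.134 → Σ = 17.49088
T = 17.49088 / 7.7522 = 2.256247… → 2.256

2.256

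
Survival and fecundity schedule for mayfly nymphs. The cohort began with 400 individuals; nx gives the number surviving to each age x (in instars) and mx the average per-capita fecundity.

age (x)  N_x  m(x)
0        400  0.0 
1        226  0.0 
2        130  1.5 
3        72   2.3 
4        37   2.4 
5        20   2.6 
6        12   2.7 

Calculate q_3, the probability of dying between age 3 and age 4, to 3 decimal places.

lx = nx/n0 = nx/400: 1, 0.565, 0.325, 0.18, 0.0925, 0.05, 0.03
q_3 = (l_3 − l_4) / l_3 = (0.18 − 0.0925) / 0.18
     = 0.0875 / 0.18 = 0.486111… → 0.486

0.486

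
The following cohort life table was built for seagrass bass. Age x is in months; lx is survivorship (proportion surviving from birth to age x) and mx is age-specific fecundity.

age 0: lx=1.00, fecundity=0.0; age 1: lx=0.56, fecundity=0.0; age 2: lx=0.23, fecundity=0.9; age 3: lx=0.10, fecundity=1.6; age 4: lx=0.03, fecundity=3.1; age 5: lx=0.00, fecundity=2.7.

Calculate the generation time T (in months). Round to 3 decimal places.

lx·mx: 0, 0, 0.207, 0.16, 0.093, 0 → R0 = 0.46
x·lx·mx: 0, 0, 0.414, 0.48, 0.372, 0 → Σ = 1.266
T = 1.266 / 0.46 = 2.752174… → 2.752

2.752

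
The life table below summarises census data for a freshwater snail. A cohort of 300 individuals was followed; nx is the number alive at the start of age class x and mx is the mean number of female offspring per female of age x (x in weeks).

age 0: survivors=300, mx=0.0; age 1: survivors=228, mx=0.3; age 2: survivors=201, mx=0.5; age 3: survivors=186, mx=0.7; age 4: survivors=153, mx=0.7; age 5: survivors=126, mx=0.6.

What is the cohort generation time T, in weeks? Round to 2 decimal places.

3.04

lx = nx/n0 = nx/300: 1, 0.76, 0.67, 0.62, 0.51, 0.42
lx·mx: 0, 0.228, 0.335, 0.434, 0.357, 0.252 → R0 = 1.606
x·lx·mx: 0, 0.228, 0.67, 1.302, 1.428, 1.26 → Σ = 4.888
T = 4.888 / 1.606 = 3.043587… → 3.04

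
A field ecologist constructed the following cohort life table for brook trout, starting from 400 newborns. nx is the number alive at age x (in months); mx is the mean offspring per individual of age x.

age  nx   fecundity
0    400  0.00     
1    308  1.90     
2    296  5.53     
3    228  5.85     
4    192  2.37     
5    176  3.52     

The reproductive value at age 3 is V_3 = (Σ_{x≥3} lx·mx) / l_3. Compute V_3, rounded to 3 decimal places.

10.563

lx = nx/n0 = nx/400: 1, 0.77, 0.74, 0.57, 0.48, 0.44
lx·mx for x ≥ 3: 3.3345, 1.1376, 1.5488 → sum = 6.0209
V_3 = 6.0209 / l_3 = 6.0209 / 0.57 = 10.562982… → 10.563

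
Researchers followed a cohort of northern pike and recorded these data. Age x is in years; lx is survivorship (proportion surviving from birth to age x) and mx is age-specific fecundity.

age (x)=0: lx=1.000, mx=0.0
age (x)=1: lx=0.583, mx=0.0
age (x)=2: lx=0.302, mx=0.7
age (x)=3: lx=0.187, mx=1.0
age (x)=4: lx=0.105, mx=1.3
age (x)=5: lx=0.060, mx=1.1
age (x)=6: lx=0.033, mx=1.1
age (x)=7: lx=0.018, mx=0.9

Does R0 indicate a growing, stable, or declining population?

R0 = Σ lx·mx = 0 + 0 + 0.2114 + 0.187 + 0.1365 + 0.066 + 0.0363 + 0.0162 = 0.6534
R0 < 1, so the population is declining.

declining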